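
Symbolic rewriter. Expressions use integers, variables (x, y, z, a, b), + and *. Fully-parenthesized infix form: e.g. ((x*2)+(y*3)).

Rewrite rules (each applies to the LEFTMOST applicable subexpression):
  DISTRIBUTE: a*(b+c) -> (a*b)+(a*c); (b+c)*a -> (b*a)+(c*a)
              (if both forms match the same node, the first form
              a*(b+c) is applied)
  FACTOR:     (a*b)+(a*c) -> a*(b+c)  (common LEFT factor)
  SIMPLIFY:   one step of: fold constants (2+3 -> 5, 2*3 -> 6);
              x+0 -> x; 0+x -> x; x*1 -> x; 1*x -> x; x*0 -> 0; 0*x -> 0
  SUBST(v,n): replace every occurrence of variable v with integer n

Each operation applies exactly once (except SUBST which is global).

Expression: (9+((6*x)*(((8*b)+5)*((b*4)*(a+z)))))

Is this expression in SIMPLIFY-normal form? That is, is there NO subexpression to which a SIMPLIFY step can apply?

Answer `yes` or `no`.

Expression: (9+((6*x)*(((8*b)+5)*((b*4)*(a+z)))))
Scanning for simplifiable subexpressions (pre-order)...
  at root: (9+((6*x)*(((8*b)+5)*((b*4)*(a+z))))) (not simplifiable)
  at R: ((6*x)*(((8*b)+5)*((b*4)*(a+z)))) (not simplifiable)
  at RL: (6*x) (not simplifiable)
  at RR: (((8*b)+5)*((b*4)*(a+z))) (not simplifiable)
  at RRL: ((8*b)+5) (not simplifiable)
  at RRLL: (8*b) (not simplifiable)
  at RRR: ((b*4)*(a+z)) (not simplifiable)
  at RRRL: (b*4) (not simplifiable)
  at RRRR: (a+z) (not simplifiable)
Result: no simplifiable subexpression found -> normal form.

Answer: yes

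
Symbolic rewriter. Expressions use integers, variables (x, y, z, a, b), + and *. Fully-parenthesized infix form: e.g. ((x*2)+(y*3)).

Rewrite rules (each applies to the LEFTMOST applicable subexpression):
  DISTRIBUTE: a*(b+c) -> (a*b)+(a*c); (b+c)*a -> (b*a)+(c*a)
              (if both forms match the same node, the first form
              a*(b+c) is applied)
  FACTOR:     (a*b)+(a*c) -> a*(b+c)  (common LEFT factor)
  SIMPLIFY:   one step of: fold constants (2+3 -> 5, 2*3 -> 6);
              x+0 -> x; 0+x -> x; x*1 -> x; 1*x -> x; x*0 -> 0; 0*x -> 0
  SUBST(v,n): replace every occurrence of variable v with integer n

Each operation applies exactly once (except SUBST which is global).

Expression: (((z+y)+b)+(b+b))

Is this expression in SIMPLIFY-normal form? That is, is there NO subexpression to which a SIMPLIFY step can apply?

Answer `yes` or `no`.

Expression: (((z+y)+b)+(b+b))
Scanning for simplifiable subexpressions (pre-order)...
  at root: (((z+y)+b)+(b+b)) (not simplifiable)
  at L: ((z+y)+b) (not simplifiable)
  at LL: (z+y) (not simplifiable)
  at R: (b+b) (not simplifiable)
Result: no simplifiable subexpression found -> normal form.

Answer: yes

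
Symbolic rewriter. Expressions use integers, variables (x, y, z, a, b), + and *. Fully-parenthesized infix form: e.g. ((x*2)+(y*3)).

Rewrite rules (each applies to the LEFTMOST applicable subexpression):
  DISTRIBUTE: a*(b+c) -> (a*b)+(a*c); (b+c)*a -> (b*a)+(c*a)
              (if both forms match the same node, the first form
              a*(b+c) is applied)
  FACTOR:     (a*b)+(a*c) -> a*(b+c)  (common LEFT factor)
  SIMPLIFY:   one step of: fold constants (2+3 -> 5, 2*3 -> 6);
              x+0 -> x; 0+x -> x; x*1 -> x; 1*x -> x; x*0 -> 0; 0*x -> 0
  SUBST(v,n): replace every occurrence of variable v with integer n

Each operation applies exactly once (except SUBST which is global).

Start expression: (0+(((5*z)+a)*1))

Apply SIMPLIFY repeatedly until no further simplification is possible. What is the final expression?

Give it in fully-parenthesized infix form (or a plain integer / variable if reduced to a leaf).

Answer: ((5*z)+a)

Derivation:
Start: (0+(((5*z)+a)*1))
Step 1: at root: (0+(((5*z)+a)*1)) -> (((5*z)+a)*1); overall: (0+(((5*z)+a)*1)) -> (((5*z)+a)*1)
Step 2: at root: (((5*z)+a)*1) -> ((5*z)+a); overall: (((5*z)+a)*1) -> ((5*z)+a)
Fixed point: ((5*z)+a)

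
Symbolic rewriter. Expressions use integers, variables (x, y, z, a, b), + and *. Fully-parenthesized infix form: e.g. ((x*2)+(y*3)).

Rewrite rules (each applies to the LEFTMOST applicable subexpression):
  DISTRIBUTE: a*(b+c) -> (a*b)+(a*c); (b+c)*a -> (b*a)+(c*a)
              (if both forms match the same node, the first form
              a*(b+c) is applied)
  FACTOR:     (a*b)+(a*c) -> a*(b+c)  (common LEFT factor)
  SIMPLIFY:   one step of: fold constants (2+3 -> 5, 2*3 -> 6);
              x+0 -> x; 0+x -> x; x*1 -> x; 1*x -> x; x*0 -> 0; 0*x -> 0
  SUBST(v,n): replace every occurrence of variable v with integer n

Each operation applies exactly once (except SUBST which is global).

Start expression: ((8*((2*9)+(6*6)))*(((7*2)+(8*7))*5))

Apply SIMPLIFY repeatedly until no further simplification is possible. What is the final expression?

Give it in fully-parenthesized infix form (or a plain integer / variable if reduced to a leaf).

Answer: 151200

Derivation:
Start: ((8*((2*9)+(6*6)))*(((7*2)+(8*7))*5))
Step 1: at LRL: (2*9) -> 18; overall: ((8*((2*9)+(6*6)))*(((7*2)+(8*7))*5)) -> ((8*(18+(6*6)))*(((7*2)+(8*7))*5))
Step 2: at LRR: (6*6) -> 36; overall: ((8*(18+(6*6)))*(((7*2)+(8*7))*5)) -> ((8*(18+36))*(((7*2)+(8*7))*5))
Step 3: at LR: (18+36) -> 54; overall: ((8*(18+36))*(((7*2)+(8*7))*5)) -> ((8*54)*(((7*2)+(8*7))*5))
Step 4: at L: (8*54) -> 432; overall: ((8*54)*(((7*2)+(8*7))*5)) -> (432*(((7*2)+(8*7))*5))
Step 5: at RLL: (7*2) -> 14; overall: (432*(((7*2)+(8*7))*5)) -> (432*((14+(8*7))*5))
Step 6: at RLR: (8*7) -> 56; overall: (432*((14+(8*7))*5)) -> (432*((14+56)*5))
Step 7: at RL: (14+56) -> 70; overall: (432*((14+56)*5)) -> (432*(70*5))
Step 8: at R: (70*5) -> 350; overall: (432*(70*5)) -> (432*350)
Step 9: at root: (432*350) -> 151200; overall: (432*350) -> 151200
Fixed point: 151200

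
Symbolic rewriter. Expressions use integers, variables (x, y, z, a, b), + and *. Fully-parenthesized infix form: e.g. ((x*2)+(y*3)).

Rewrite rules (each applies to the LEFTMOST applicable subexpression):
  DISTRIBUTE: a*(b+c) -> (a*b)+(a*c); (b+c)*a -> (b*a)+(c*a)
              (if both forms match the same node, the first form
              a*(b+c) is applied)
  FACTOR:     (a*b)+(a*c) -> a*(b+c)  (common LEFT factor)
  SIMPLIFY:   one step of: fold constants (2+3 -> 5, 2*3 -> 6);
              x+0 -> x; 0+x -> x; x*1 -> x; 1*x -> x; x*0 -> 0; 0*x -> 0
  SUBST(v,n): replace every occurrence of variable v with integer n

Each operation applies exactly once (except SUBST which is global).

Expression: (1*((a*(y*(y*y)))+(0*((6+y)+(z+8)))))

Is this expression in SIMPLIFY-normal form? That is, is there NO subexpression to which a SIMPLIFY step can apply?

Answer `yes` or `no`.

Answer: no

Derivation:
Expression: (1*((a*(y*(y*y)))+(0*((6+y)+(z+8)))))
Scanning for simplifiable subexpressions (pre-order)...
  at root: (1*((a*(y*(y*y)))+(0*((6+y)+(z+8))))) (SIMPLIFIABLE)
  at R: ((a*(y*(y*y)))+(0*((6+y)+(z+8)))) (not simplifiable)
  at RL: (a*(y*(y*y))) (not simplifiable)
  at RLR: (y*(y*y)) (not simplifiable)
  at RLRR: (y*y) (not simplifiable)
  at RR: (0*((6+y)+(z+8))) (SIMPLIFIABLE)
  at RRR: ((6+y)+(z+8)) (not simplifiable)
  at RRRL: (6+y) (not simplifiable)
  at RRRR: (z+8) (not simplifiable)
Found simplifiable subexpr at path root: (1*((a*(y*(y*y)))+(0*((6+y)+(z+8)))))
One SIMPLIFY step would give: ((a*(y*(y*y)))+(0*((6+y)+(z+8))))
-> NOT in normal form.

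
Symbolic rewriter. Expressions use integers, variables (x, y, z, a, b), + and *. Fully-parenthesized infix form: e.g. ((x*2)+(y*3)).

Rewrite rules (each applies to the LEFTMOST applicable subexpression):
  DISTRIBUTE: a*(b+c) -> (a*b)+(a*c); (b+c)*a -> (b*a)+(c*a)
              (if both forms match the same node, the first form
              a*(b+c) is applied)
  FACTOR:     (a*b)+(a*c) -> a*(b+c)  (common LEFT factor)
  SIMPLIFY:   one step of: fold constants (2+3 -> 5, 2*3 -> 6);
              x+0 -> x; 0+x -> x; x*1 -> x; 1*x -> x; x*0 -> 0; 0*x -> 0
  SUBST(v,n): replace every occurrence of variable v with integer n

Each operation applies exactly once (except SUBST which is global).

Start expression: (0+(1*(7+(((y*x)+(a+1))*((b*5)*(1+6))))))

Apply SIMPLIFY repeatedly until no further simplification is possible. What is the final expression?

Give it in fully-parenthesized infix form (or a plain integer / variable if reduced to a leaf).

Answer: (7+(((y*x)+(a+1))*((b*5)*7)))

Derivation:
Start: (0+(1*(7+(((y*x)+(a+1))*((b*5)*(1+6))))))
Step 1: at root: (0+(1*(7+(((y*x)+(a+1))*((b*5)*(1+6)))))) -> (1*(7+(((y*x)+(a+1))*((b*5)*(1+6))))); overall: (0+(1*(7+(((y*x)+(a+1))*((b*5)*(1+6)))))) -> (1*(7+(((y*x)+(a+1))*((b*5)*(1+6)))))
Step 2: at root: (1*(7+(((y*x)+(a+1))*((b*5)*(1+6))))) -> (7+(((y*x)+(a+1))*((b*5)*(1+6)))); overall: (1*(7+(((y*x)+(a+1))*((b*5)*(1+6))))) -> (7+(((y*x)+(a+1))*((b*5)*(1+6))))
Step 3: at RRR: (1+6) -> 7; overall: (7+(((y*x)+(a+1))*((b*5)*(1+6)))) -> (7+(((y*x)+(a+1))*((b*5)*7)))
Fixed point: (7+(((y*x)+(a+1))*((b*5)*7)))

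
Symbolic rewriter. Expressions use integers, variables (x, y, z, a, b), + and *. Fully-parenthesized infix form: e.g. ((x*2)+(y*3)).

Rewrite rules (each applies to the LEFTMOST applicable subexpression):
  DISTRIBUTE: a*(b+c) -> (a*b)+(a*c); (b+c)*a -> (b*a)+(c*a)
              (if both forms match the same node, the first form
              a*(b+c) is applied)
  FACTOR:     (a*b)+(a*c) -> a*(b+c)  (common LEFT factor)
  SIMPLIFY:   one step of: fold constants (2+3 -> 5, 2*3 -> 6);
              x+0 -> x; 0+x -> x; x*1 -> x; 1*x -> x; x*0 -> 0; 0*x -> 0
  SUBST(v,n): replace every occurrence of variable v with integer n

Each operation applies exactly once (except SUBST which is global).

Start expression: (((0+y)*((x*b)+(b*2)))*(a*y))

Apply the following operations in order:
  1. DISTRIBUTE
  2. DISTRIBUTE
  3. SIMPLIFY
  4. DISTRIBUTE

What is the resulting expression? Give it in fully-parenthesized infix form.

Start: (((0+y)*((x*b)+(b*2)))*(a*y))
Apply DISTRIBUTE at L (target: ((0+y)*((x*b)+(b*2)))): (((0+y)*((x*b)+(b*2)))*(a*y)) -> ((((0+y)*(x*b))+((0+y)*(b*2)))*(a*y))
Apply DISTRIBUTE at root (target: ((((0+y)*(x*b))+((0+y)*(b*2)))*(a*y))): ((((0+y)*(x*b))+((0+y)*(b*2)))*(a*y)) -> ((((0+y)*(x*b))*(a*y))+(((0+y)*(b*2))*(a*y)))
Apply SIMPLIFY at LLL (target: (0+y)): ((((0+y)*(x*b))*(a*y))+(((0+y)*(b*2))*(a*y))) -> (((y*(x*b))*(a*y))+(((0+y)*(b*2))*(a*y)))
Apply DISTRIBUTE at RL (target: ((0+y)*(b*2))): (((y*(x*b))*(a*y))+(((0+y)*(b*2))*(a*y))) -> (((y*(x*b))*(a*y))+(((0*(b*2))+(y*(b*2)))*(a*y)))

Answer: (((y*(x*b))*(a*y))+(((0*(b*2))+(y*(b*2)))*(a*y)))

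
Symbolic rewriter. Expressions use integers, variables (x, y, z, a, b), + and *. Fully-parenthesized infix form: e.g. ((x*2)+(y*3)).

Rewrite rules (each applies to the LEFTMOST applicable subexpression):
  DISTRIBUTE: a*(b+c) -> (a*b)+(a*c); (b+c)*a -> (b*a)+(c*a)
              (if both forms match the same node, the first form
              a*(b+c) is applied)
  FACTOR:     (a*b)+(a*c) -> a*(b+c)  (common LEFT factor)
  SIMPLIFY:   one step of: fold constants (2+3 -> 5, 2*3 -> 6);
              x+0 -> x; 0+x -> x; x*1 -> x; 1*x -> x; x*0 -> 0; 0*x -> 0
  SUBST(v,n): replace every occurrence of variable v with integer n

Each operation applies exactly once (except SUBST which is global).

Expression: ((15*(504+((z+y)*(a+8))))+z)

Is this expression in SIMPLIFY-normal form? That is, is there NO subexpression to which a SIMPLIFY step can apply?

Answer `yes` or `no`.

Expression: ((15*(504+((z+y)*(a+8))))+z)
Scanning for simplifiable subexpressions (pre-order)...
  at root: ((15*(504+((z+y)*(a+8))))+z) (not simplifiable)
  at L: (15*(504+((z+y)*(a+8)))) (not simplifiable)
  at LR: (504+((z+y)*(a+8))) (not simplifiable)
  at LRR: ((z+y)*(a+8)) (not simplifiable)
  at LRRL: (z+y) (not simplifiable)
  at LRRR: (a+8) (not simplifiable)
Result: no simplifiable subexpression found -> normal form.

Answer: yes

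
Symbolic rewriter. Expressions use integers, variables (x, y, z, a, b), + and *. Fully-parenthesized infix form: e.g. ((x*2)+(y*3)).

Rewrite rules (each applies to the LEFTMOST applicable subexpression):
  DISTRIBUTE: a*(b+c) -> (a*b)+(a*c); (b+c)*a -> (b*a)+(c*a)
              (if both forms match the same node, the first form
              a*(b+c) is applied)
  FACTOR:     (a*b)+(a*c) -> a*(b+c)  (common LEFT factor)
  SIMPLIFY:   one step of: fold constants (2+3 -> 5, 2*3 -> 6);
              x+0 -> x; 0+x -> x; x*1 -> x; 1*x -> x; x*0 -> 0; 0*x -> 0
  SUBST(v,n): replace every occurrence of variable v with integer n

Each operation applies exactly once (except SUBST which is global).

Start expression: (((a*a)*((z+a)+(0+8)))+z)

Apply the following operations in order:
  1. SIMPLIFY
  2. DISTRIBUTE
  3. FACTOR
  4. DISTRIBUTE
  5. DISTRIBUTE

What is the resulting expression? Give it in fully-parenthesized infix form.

Answer: (((((a*a)*z)+((a*a)*a))+((a*a)*8))+z)

Derivation:
Start: (((a*a)*((z+a)+(0+8)))+z)
Apply SIMPLIFY at LRR (target: (0+8)): (((a*a)*((z+a)+(0+8)))+z) -> (((a*a)*((z+a)+8))+z)
Apply DISTRIBUTE at L (target: ((a*a)*((z+a)+8))): (((a*a)*((z+a)+8))+z) -> ((((a*a)*(z+a))+((a*a)*8))+z)
Apply FACTOR at L (target: (((a*a)*(z+a))+((a*a)*8))): ((((a*a)*(z+a))+((a*a)*8))+z) -> (((a*a)*((z+a)+8))+z)
Apply DISTRIBUTE at L (target: ((a*a)*((z+a)+8))): (((a*a)*((z+a)+8))+z) -> ((((a*a)*(z+a))+((a*a)*8))+z)
Apply DISTRIBUTE at LL (target: ((a*a)*(z+a))): ((((a*a)*(z+a))+((a*a)*8))+z) -> (((((a*a)*z)+((a*a)*a))+((a*a)*8))+z)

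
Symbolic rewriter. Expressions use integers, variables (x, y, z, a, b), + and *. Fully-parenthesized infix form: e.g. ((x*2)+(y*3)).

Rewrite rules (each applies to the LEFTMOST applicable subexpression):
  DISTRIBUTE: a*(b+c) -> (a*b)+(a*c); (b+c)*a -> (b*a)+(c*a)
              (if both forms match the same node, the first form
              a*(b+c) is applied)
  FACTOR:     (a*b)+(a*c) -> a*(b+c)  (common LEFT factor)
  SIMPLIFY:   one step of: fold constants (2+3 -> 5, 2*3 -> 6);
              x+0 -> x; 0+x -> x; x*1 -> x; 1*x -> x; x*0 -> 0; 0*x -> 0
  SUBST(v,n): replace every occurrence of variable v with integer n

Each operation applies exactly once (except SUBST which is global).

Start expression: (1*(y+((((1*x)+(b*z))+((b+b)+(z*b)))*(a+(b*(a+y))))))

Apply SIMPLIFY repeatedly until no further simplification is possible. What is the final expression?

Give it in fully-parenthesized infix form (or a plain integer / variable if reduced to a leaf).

Start: (1*(y+((((1*x)+(b*z))+((b+b)+(z*b)))*(a+(b*(a+y))))))
Step 1: at root: (1*(y+((((1*x)+(b*z))+((b+b)+(z*b)))*(a+(b*(a+y)))))) -> (y+((((1*x)+(b*z))+((b+b)+(z*b)))*(a+(b*(a+y))))); overall: (1*(y+((((1*x)+(b*z))+((b+b)+(z*b)))*(a+(b*(a+y)))))) -> (y+((((1*x)+(b*z))+((b+b)+(z*b)))*(a+(b*(a+y)))))
Step 2: at RLLL: (1*x) -> x; overall: (y+((((1*x)+(b*z))+((b+b)+(z*b)))*(a+(b*(a+y))))) -> (y+(((x+(b*z))+((b+b)+(z*b)))*(a+(b*(a+y)))))
Fixed point: (y+(((x+(b*z))+((b+b)+(z*b)))*(a+(b*(a+y)))))

Answer: (y+(((x+(b*z))+((b+b)+(z*b)))*(a+(b*(a+y)))))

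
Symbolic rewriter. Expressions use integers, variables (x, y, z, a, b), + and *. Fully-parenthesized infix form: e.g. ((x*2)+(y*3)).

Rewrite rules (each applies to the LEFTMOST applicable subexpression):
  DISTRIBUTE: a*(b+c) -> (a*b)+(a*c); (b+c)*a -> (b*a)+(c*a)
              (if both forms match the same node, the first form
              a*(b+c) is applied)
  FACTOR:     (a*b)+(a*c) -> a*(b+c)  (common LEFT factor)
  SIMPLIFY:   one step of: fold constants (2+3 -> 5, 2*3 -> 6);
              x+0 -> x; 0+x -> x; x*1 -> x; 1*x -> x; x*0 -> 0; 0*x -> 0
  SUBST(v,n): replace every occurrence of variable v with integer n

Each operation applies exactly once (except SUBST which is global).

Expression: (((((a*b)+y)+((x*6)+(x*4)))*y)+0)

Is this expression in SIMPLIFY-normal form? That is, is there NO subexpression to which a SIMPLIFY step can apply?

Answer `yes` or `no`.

Expression: (((((a*b)+y)+((x*6)+(x*4)))*y)+0)
Scanning for simplifiable subexpressions (pre-order)...
  at root: (((((a*b)+y)+((x*6)+(x*4)))*y)+0) (SIMPLIFIABLE)
  at L: ((((a*b)+y)+((x*6)+(x*4)))*y) (not simplifiable)
  at LL: (((a*b)+y)+((x*6)+(x*4))) (not simplifiable)
  at LLL: ((a*b)+y) (not simplifiable)
  at LLLL: (a*b) (not simplifiable)
  at LLR: ((x*6)+(x*4)) (not simplifiable)
  at LLRL: (x*6) (not simplifiable)
  at LLRR: (x*4) (not simplifiable)
Found simplifiable subexpr at path root: (((((a*b)+y)+((x*6)+(x*4)))*y)+0)
One SIMPLIFY step would give: ((((a*b)+y)+((x*6)+(x*4)))*y)
-> NOT in normal form.

Answer: no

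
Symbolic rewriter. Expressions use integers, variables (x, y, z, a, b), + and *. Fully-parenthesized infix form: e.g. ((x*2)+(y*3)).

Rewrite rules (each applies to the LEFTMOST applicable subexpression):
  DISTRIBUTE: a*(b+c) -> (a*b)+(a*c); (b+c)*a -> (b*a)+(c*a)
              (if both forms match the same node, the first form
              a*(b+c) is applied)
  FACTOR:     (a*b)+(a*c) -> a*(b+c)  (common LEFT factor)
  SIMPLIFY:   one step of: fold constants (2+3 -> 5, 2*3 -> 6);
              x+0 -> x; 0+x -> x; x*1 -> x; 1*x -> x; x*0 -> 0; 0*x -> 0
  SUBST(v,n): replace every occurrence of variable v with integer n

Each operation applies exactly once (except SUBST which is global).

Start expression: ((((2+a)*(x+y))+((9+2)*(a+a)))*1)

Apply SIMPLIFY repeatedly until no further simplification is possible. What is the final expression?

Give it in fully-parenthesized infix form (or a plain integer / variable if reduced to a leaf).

Start: ((((2+a)*(x+y))+((9+2)*(a+a)))*1)
Step 1: at root: ((((2+a)*(x+y))+((9+2)*(a+a)))*1) -> (((2+a)*(x+y))+((9+2)*(a+a))); overall: ((((2+a)*(x+y))+((9+2)*(a+a)))*1) -> (((2+a)*(x+y))+((9+2)*(a+a)))
Step 2: at RL: (9+2) -> 11; overall: (((2+a)*(x+y))+((9+2)*(a+a))) -> (((2+a)*(x+y))+(11*(a+a)))
Fixed point: (((2+a)*(x+y))+(11*(a+a)))

Answer: (((2+a)*(x+y))+(11*(a+a)))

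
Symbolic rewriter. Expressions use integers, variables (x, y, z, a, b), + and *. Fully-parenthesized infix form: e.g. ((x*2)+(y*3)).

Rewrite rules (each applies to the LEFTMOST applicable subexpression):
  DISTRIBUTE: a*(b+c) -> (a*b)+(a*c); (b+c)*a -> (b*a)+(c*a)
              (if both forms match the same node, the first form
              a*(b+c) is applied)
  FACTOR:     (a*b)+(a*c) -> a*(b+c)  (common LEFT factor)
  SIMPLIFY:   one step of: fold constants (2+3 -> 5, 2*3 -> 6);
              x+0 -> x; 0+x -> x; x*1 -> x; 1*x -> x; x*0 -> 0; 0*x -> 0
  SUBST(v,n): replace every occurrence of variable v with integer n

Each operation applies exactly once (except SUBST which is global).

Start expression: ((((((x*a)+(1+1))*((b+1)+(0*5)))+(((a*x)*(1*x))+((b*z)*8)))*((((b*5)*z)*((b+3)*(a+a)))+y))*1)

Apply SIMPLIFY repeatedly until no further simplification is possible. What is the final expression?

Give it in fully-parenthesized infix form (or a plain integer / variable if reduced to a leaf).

Start: ((((((x*a)+(1+1))*((b+1)+(0*5)))+(((a*x)*(1*x))+((b*z)*8)))*((((b*5)*z)*((b+3)*(a+a)))+y))*1)
Step 1: at root: ((((((x*a)+(1+1))*((b+1)+(0*5)))+(((a*x)*(1*x))+((b*z)*8)))*((((b*5)*z)*((b+3)*(a+a)))+y))*1) -> (((((x*a)+(1+1))*((b+1)+(0*5)))+(((a*x)*(1*x))+((b*z)*8)))*((((b*5)*z)*((b+3)*(a+a)))+y)); overall: ((((((x*a)+(1+1))*((b+1)+(0*5)))+(((a*x)*(1*x))+((b*z)*8)))*((((b*5)*z)*((b+3)*(a+a)))+y))*1) -> (((((x*a)+(1+1))*((b+1)+(0*5)))+(((a*x)*(1*x))+((b*z)*8)))*((((b*5)*z)*((b+3)*(a+a)))+y))
Step 2: at LLLR: (1+1) -> 2; overall: (((((x*a)+(1+1))*((b+1)+(0*5)))+(((a*x)*(1*x))+((b*z)*8)))*((((b*5)*z)*((b+3)*(a+a)))+y)) -> (((((x*a)+2)*((b+1)+(0*5)))+(((a*x)*(1*x))+((b*z)*8)))*((((b*5)*z)*((b+3)*(a+a)))+y))
Step 3: at LLRR: (0*5) -> 0; overall: (((((x*a)+2)*((b+1)+(0*5)))+(((a*x)*(1*x))+((b*z)*8)))*((((b*5)*z)*((b+3)*(a+a)))+y)) -> (((((x*a)+2)*((b+1)+0))+(((a*x)*(1*x))+((b*z)*8)))*((((b*5)*z)*((b+3)*(a+a)))+y))
Step 4: at LLR: ((b+1)+0) -> (b+1); overall: (((((x*a)+2)*((b+1)+0))+(((a*x)*(1*x))+((b*z)*8)))*((((b*5)*z)*((b+3)*(a+a)))+y)) -> (((((x*a)+2)*(b+1))+(((a*x)*(1*x))+((b*z)*8)))*((((b*5)*z)*((b+3)*(a+a)))+y))
Step 5: at LRLR: (1*x) -> x; overall: (((((x*a)+2)*(b+1))+(((a*x)*(1*x))+((b*z)*8)))*((((b*5)*z)*((b+3)*(a+a)))+y)) -> (((((x*a)+2)*(b+1))+(((a*x)*x)+((b*z)*8)))*((((b*5)*z)*((b+3)*(a+a)))+y))
Fixed point: (((((x*a)+2)*(b+1))+(((a*x)*x)+((b*z)*8)))*((((b*5)*z)*((b+3)*(a+a)))+y))

Answer: (((((x*a)+2)*(b+1))+(((a*x)*x)+((b*z)*8)))*((((b*5)*z)*((b+3)*(a+a)))+y))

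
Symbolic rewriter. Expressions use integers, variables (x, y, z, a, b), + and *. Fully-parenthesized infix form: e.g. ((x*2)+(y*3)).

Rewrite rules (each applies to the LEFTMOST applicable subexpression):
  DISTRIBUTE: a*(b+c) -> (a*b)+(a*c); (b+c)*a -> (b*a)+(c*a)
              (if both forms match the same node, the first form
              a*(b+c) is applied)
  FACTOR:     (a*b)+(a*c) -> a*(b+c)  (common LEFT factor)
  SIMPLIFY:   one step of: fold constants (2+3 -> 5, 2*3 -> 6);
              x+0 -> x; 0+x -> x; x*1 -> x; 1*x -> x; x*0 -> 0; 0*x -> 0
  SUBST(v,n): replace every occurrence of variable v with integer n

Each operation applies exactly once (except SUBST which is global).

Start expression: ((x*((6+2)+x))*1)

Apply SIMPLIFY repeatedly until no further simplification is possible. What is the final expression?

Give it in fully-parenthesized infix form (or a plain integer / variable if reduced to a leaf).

Start: ((x*((6+2)+x))*1)
Step 1: at root: ((x*((6+2)+x))*1) -> (x*((6+2)+x)); overall: ((x*((6+2)+x))*1) -> (x*((6+2)+x))
Step 2: at RL: (6+2) -> 8; overall: (x*((6+2)+x)) -> (x*(8+x))
Fixed point: (x*(8+x))

Answer: (x*(8+x))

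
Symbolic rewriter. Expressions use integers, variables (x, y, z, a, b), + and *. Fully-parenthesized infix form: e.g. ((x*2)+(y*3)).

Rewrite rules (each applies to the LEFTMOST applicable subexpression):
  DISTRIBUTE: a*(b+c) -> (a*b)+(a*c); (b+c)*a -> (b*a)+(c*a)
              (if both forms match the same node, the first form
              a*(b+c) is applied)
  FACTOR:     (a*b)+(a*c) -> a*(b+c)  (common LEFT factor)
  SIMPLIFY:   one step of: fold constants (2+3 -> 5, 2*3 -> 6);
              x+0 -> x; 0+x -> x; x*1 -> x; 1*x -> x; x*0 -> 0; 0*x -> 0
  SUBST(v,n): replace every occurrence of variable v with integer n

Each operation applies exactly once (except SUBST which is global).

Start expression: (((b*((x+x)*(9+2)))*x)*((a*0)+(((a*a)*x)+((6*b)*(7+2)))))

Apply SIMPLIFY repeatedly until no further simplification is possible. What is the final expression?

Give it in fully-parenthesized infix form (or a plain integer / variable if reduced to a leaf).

Answer: (((b*((x+x)*11))*x)*(((a*a)*x)+((6*b)*9)))

Derivation:
Start: (((b*((x+x)*(9+2)))*x)*((a*0)+(((a*a)*x)+((6*b)*(7+2)))))
Step 1: at LLRR: (9+2) -> 11; overall: (((b*((x+x)*(9+2)))*x)*((a*0)+(((a*a)*x)+((6*b)*(7+2))))) -> (((b*((x+x)*11))*x)*((a*0)+(((a*a)*x)+((6*b)*(7+2)))))
Step 2: at RL: (a*0) -> 0; overall: (((b*((x+x)*11))*x)*((a*0)+(((a*a)*x)+((6*b)*(7+2))))) -> (((b*((x+x)*11))*x)*(0+(((a*a)*x)+((6*b)*(7+2)))))
Step 3: at R: (0+(((a*a)*x)+((6*b)*(7+2)))) -> (((a*a)*x)+((6*b)*(7+2))); overall: (((b*((x+x)*11))*x)*(0+(((a*a)*x)+((6*b)*(7+2))))) -> (((b*((x+x)*11))*x)*(((a*a)*x)+((6*b)*(7+2))))
Step 4: at RRR: (7+2) -> 9; overall: (((b*((x+x)*11))*x)*(((a*a)*x)+((6*b)*(7+2)))) -> (((b*((x+x)*11))*x)*(((a*a)*x)+((6*b)*9)))
Fixed point: (((b*((x+x)*11))*x)*(((a*a)*x)+((6*b)*9)))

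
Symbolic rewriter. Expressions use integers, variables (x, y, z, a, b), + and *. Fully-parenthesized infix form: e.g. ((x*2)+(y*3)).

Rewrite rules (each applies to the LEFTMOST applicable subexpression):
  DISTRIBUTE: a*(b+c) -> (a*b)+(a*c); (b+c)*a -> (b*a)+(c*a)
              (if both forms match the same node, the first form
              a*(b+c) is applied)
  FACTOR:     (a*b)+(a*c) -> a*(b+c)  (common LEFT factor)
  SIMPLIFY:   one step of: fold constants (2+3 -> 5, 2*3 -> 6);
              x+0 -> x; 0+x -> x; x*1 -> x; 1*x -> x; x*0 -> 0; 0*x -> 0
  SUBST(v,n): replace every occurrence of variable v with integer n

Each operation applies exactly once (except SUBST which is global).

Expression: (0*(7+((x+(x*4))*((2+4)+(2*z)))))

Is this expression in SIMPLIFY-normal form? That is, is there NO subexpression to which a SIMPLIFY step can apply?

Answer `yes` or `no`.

Answer: no

Derivation:
Expression: (0*(7+((x+(x*4))*((2+4)+(2*z)))))
Scanning for simplifiable subexpressions (pre-order)...
  at root: (0*(7+((x+(x*4))*((2+4)+(2*z))))) (SIMPLIFIABLE)
  at R: (7+((x+(x*4))*((2+4)+(2*z)))) (not simplifiable)
  at RR: ((x+(x*4))*((2+4)+(2*z))) (not simplifiable)
  at RRL: (x+(x*4)) (not simplifiable)
  at RRLR: (x*4) (not simplifiable)
  at RRR: ((2+4)+(2*z)) (not simplifiable)
  at RRRL: (2+4) (SIMPLIFIABLE)
  at RRRR: (2*z) (not simplifiable)
Found simplifiable subexpr at path root: (0*(7+((x+(x*4))*((2+4)+(2*z)))))
One SIMPLIFY step would give: 0
-> NOT in normal form.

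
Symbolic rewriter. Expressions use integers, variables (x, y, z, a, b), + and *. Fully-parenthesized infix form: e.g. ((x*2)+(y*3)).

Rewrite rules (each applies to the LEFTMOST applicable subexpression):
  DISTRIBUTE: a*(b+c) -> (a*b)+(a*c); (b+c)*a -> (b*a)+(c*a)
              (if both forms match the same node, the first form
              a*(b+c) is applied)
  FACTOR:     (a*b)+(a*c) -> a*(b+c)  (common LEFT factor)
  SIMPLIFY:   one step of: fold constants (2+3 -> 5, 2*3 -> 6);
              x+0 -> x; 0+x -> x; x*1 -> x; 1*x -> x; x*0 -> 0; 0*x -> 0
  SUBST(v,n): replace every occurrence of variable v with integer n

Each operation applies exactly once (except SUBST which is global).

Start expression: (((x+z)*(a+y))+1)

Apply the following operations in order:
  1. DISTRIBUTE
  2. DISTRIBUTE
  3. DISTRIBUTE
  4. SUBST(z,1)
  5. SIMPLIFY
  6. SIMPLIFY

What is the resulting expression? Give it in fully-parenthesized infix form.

Start: (((x+z)*(a+y))+1)
Apply DISTRIBUTE at L (target: ((x+z)*(a+y))): (((x+z)*(a+y))+1) -> ((((x+z)*a)+((x+z)*y))+1)
Apply DISTRIBUTE at LL (target: ((x+z)*a)): ((((x+z)*a)+((x+z)*y))+1) -> ((((x*a)+(z*a))+((x+z)*y))+1)
Apply DISTRIBUTE at LR (target: ((x+z)*y)): ((((x*a)+(z*a))+((x+z)*y))+1) -> ((((x*a)+(z*a))+((x*y)+(z*y)))+1)
Apply SUBST(z,1): ((((x*a)+(z*a))+((x*y)+(z*y)))+1) -> ((((x*a)+(1*a))+((x*y)+(1*y)))+1)
Apply SIMPLIFY at LLR (target: (1*a)): ((((x*a)+(1*a))+((x*y)+(1*y)))+1) -> ((((x*a)+a)+((x*y)+(1*y)))+1)
Apply SIMPLIFY at LRR (target: (1*y)): ((((x*a)+a)+((x*y)+(1*y)))+1) -> ((((x*a)+a)+((x*y)+y))+1)

Answer: ((((x*a)+a)+((x*y)+y))+1)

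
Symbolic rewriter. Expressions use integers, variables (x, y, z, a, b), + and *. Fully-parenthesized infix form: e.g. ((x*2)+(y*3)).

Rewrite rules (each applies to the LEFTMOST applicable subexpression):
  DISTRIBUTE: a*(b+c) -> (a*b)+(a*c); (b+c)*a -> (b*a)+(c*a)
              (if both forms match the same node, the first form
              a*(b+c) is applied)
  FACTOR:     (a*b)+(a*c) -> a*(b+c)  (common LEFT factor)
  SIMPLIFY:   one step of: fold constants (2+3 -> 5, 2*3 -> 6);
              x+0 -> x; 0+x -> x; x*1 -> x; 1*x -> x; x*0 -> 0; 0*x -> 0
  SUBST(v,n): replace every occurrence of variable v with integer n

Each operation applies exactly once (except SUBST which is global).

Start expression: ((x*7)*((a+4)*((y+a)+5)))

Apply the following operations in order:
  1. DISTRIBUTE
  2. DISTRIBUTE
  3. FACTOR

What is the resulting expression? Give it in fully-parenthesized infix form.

Start: ((x*7)*((a+4)*((y+a)+5)))
Apply DISTRIBUTE at R (target: ((a+4)*((y+a)+5))): ((x*7)*((a+4)*((y+a)+5))) -> ((x*7)*(((a+4)*(y+a))+((a+4)*5)))
Apply DISTRIBUTE at root (target: ((x*7)*(((a+4)*(y+a))+((a+4)*5)))): ((x*7)*(((a+4)*(y+a))+((a+4)*5))) -> (((x*7)*((a+4)*(y+a)))+((x*7)*((a+4)*5)))
Apply FACTOR at root (target: (((x*7)*((a+4)*(y+a)))+((x*7)*((a+4)*5)))): (((x*7)*((a+4)*(y+a)))+((x*7)*((a+4)*5))) -> ((x*7)*(((a+4)*(y+a))+((a+4)*5)))

Answer: ((x*7)*(((a+4)*(y+a))+((a+4)*5)))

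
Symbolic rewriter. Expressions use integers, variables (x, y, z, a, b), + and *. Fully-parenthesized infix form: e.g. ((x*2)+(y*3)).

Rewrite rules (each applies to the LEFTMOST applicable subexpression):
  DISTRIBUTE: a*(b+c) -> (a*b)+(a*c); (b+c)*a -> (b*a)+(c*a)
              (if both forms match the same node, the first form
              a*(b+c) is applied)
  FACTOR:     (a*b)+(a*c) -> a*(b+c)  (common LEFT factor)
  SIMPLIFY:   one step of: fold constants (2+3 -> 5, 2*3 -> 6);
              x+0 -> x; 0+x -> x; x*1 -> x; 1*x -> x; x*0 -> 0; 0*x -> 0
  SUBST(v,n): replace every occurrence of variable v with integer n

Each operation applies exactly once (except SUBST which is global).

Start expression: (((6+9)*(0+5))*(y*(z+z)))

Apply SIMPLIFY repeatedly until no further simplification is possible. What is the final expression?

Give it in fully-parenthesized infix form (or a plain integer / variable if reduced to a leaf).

Start: (((6+9)*(0+5))*(y*(z+z)))
Step 1: at LL: (6+9) -> 15; overall: (((6+9)*(0+5))*(y*(z+z))) -> ((15*(0+5))*(y*(z+z)))
Step 2: at LR: (0+5) -> 5; overall: ((15*(0+5))*(y*(z+z))) -> ((15*5)*(y*(z+z)))
Step 3: at L: (15*5) -> 75; overall: ((15*5)*(y*(z+z))) -> (75*(y*(z+z)))
Fixed point: (75*(y*(z+z)))

Answer: (75*(y*(z+z)))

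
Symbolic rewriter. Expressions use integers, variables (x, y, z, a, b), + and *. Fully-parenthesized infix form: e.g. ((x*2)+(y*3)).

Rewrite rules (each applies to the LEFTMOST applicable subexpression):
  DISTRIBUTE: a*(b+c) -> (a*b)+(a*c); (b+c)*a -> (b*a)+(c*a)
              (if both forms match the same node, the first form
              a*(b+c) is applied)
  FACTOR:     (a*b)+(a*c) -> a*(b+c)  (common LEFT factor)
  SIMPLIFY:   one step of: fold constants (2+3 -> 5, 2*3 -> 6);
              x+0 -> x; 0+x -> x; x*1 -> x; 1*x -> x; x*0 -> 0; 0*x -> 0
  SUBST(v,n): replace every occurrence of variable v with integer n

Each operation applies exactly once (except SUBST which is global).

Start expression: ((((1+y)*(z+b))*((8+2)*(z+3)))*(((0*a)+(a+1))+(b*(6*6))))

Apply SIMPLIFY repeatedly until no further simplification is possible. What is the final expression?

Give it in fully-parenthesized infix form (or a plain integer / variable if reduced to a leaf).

Answer: ((((1+y)*(z+b))*(10*(z+3)))*((a+1)+(b*36)))

Derivation:
Start: ((((1+y)*(z+b))*((8+2)*(z+3)))*(((0*a)+(a+1))+(b*(6*6))))
Step 1: at LRL: (8+2) -> 10; overall: ((((1+y)*(z+b))*((8+2)*(z+3)))*(((0*a)+(a+1))+(b*(6*6)))) -> ((((1+y)*(z+b))*(10*(z+3)))*(((0*a)+(a+1))+(b*(6*6))))
Step 2: at RLL: (0*a) -> 0; overall: ((((1+y)*(z+b))*(10*(z+3)))*(((0*a)+(a+1))+(b*(6*6)))) -> ((((1+y)*(z+b))*(10*(z+3)))*((0+(a+1))+(b*(6*6))))
Step 3: at RL: (0+(a+1)) -> (a+1); overall: ((((1+y)*(z+b))*(10*(z+3)))*((0+(a+1))+(b*(6*6)))) -> ((((1+y)*(z+b))*(10*(z+3)))*((a+1)+(b*(6*6))))
Step 4: at RRR: (6*6) -> 36; overall: ((((1+y)*(z+b))*(10*(z+3)))*((a+1)+(b*(6*6)))) -> ((((1+y)*(z+b))*(10*(z+3)))*((a+1)+(b*36)))
Fixed point: ((((1+y)*(z+b))*(10*(z+3)))*((a+1)+(b*36)))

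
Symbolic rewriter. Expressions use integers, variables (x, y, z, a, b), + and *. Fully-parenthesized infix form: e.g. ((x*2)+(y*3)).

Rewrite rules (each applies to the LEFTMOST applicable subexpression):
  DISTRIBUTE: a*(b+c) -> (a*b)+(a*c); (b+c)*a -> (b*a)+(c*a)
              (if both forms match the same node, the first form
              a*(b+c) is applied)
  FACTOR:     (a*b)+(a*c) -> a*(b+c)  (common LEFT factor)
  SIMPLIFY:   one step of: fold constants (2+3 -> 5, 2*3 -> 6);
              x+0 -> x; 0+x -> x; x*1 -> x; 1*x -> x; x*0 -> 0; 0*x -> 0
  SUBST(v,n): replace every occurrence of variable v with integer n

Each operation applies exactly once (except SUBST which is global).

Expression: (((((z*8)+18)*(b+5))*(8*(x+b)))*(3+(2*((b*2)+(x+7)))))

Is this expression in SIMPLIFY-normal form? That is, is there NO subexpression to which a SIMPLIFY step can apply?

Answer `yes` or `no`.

Expression: (((((z*8)+18)*(b+5))*(8*(x+b)))*(3+(2*((b*2)+(x+7)))))
Scanning for simplifiable subexpressions (pre-order)...
  at root: (((((z*8)+18)*(b+5))*(8*(x+b)))*(3+(2*((b*2)+(x+7))))) (not simplifiable)
  at L: ((((z*8)+18)*(b+5))*(8*(x+b))) (not simplifiable)
  at LL: (((z*8)+18)*(b+5)) (not simplifiable)
  at LLL: ((z*8)+18) (not simplifiable)
  at LLLL: (z*8) (not simplifiable)
  at LLR: (b+5) (not simplifiable)
  at LR: (8*(x+b)) (not simplifiable)
  at LRR: (x+b) (not simplifiable)
  at R: (3+(2*((b*2)+(x+7)))) (not simplifiable)
  at RR: (2*((b*2)+(x+7))) (not simplifiable)
  at RRR: ((b*2)+(x+7)) (not simplifiable)
  at RRRL: (b*2) (not simplifiable)
  at RRRR: (x+7) (not simplifiable)
Result: no simplifiable subexpression found -> normal form.

Answer: yes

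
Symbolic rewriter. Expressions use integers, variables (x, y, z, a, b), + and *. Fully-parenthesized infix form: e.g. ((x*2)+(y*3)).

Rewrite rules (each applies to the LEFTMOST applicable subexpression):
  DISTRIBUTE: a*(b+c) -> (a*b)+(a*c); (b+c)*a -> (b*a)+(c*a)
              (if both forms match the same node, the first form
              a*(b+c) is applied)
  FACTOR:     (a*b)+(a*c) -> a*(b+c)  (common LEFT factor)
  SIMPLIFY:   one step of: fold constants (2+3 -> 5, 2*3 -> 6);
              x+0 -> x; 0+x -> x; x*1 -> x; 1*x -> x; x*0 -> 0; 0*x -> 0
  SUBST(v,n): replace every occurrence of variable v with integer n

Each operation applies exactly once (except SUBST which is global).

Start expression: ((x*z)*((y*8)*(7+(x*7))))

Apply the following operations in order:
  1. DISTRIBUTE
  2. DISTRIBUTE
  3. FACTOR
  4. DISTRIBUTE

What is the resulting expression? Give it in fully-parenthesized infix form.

Start: ((x*z)*((y*8)*(7+(x*7))))
Apply DISTRIBUTE at R (target: ((y*8)*(7+(x*7)))): ((x*z)*((y*8)*(7+(x*7)))) -> ((x*z)*(((y*8)*7)+((y*8)*(x*7))))
Apply DISTRIBUTE at root (target: ((x*z)*(((y*8)*7)+((y*8)*(x*7))))): ((x*z)*(((y*8)*7)+((y*8)*(x*7)))) -> (((x*z)*((y*8)*7))+((x*z)*((y*8)*(x*7))))
Apply FACTOR at root (target: (((x*z)*((y*8)*7))+((x*z)*((y*8)*(x*7))))): (((x*z)*((y*8)*7))+((x*z)*((y*8)*(x*7)))) -> ((x*z)*(((y*8)*7)+((y*8)*(x*7))))
Apply DISTRIBUTE at root (target: ((x*z)*(((y*8)*7)+((y*8)*(x*7))))): ((x*z)*(((y*8)*7)+((y*8)*(x*7)))) -> (((x*z)*((y*8)*7))+((x*z)*((y*8)*(x*7))))

Answer: (((x*z)*((y*8)*7))+((x*z)*((y*8)*(x*7))))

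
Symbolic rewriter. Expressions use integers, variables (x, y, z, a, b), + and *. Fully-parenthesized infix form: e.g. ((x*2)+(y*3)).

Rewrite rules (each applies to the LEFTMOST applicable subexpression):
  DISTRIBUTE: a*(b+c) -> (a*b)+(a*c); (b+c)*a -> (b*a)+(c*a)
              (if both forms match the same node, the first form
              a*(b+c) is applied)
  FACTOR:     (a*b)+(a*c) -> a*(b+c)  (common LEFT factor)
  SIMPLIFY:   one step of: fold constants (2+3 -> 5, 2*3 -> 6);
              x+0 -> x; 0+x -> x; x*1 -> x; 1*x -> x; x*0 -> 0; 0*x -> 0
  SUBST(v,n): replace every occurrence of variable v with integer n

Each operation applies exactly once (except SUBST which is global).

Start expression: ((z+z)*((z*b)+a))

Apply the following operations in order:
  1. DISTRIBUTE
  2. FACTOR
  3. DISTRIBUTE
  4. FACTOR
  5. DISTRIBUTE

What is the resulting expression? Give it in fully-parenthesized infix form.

Start: ((z+z)*((z*b)+a))
Apply DISTRIBUTE at root (target: ((z+z)*((z*b)+a))): ((z+z)*((z*b)+a)) -> (((z+z)*(z*b))+((z+z)*a))
Apply FACTOR at root (target: (((z+z)*(z*b))+((z+z)*a))): (((z+z)*(z*b))+((z+z)*a)) -> ((z+z)*((z*b)+a))
Apply DISTRIBUTE at root (target: ((z+z)*((z*b)+a))): ((z+z)*((z*b)+a)) -> (((z+z)*(z*b))+((z+z)*a))
Apply FACTOR at root (target: (((z+z)*(z*b))+((z+z)*a))): (((z+z)*(z*b))+((z+z)*a)) -> ((z+z)*((z*b)+a))
Apply DISTRIBUTE at root (target: ((z+z)*((z*b)+a))): ((z+z)*((z*b)+a)) -> (((z+z)*(z*b))+((z+z)*a))

Answer: (((z+z)*(z*b))+((z+z)*a))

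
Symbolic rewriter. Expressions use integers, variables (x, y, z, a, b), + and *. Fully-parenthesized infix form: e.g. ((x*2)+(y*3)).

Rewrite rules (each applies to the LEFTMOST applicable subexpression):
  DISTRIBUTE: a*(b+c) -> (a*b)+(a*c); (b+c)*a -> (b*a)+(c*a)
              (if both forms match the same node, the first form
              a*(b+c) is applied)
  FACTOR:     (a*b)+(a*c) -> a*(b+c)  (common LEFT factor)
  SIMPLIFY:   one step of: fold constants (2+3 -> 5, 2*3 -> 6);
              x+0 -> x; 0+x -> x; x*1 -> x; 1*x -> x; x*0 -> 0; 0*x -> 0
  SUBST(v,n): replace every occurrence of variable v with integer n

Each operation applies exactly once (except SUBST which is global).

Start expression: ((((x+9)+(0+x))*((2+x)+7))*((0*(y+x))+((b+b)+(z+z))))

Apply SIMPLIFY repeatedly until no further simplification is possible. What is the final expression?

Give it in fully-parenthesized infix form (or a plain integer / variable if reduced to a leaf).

Start: ((((x+9)+(0+x))*((2+x)+7))*((0*(y+x))+((b+b)+(z+z))))
Step 1: at LLR: (0+x) -> x; overall: ((((x+9)+(0+x))*((2+x)+7))*((0*(y+x))+((b+b)+(z+z)))) -> ((((x+9)+x)*((2+x)+7))*((0*(y+x))+((b+b)+(z+z))))
Step 2: at RL: (0*(y+x)) -> 0; overall: ((((x+9)+x)*((2+x)+7))*((0*(y+x))+((b+b)+(z+z)))) -> ((((x+9)+x)*((2+x)+7))*(0+((b+b)+(z+z))))
Step 3: at R: (0+((b+b)+(z+z))) -> ((b+b)+(z+z)); overall: ((((x+9)+x)*((2+x)+7))*(0+((b+b)+(z+z)))) -> ((((x+9)+x)*((2+x)+7))*((b+b)+(z+z)))
Fixed point: ((((x+9)+x)*((2+x)+7))*((b+b)+(z+z)))

Answer: ((((x+9)+x)*((2+x)+7))*((b+b)+(z+z)))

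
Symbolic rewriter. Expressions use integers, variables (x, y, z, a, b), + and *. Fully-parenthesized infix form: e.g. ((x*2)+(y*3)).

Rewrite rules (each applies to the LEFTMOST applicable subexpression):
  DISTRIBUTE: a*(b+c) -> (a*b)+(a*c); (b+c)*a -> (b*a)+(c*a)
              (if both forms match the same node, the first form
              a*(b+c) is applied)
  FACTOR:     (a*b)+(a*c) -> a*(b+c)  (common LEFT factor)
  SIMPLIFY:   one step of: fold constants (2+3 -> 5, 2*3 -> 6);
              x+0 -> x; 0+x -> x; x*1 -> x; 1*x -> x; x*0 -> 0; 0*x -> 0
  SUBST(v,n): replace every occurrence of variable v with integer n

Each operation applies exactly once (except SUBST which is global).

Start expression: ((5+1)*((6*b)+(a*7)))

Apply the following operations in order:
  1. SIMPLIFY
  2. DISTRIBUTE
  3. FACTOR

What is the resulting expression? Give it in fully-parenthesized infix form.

Start: ((5+1)*((6*b)+(a*7)))
Apply SIMPLIFY at L (target: (5+1)): ((5+1)*((6*b)+(a*7))) -> (6*((6*b)+(a*7)))
Apply DISTRIBUTE at root (target: (6*((6*b)+(a*7)))): (6*((6*b)+(a*7))) -> ((6*(6*b))+(6*(a*7)))
Apply FACTOR at root (target: ((6*(6*b))+(6*(a*7)))): ((6*(6*b))+(6*(a*7))) -> (6*((6*b)+(a*7)))

Answer: (6*((6*b)+(a*7)))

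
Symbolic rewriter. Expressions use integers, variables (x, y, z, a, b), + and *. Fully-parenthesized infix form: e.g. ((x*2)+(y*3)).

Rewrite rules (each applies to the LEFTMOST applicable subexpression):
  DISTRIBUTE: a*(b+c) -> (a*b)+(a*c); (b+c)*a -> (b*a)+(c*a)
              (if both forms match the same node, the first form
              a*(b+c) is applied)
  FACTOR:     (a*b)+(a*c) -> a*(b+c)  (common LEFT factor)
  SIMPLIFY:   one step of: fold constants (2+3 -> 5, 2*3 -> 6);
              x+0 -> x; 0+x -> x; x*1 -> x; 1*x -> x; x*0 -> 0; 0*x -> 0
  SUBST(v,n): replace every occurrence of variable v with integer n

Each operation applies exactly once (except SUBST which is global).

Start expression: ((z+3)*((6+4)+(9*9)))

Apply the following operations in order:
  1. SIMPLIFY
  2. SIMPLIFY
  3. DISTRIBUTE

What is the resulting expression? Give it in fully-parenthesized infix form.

Start: ((z+3)*((6+4)+(9*9)))
Apply SIMPLIFY at RL (target: (6+4)): ((z+3)*((6+4)+(9*9))) -> ((z+3)*(10+(9*9)))
Apply SIMPLIFY at RR (target: (9*9)): ((z+3)*(10+(9*9))) -> ((z+3)*(10+81))
Apply DISTRIBUTE at root (target: ((z+3)*(10+81))): ((z+3)*(10+81)) -> (((z+3)*10)+((z+3)*81))

Answer: (((z+3)*10)+((z+3)*81))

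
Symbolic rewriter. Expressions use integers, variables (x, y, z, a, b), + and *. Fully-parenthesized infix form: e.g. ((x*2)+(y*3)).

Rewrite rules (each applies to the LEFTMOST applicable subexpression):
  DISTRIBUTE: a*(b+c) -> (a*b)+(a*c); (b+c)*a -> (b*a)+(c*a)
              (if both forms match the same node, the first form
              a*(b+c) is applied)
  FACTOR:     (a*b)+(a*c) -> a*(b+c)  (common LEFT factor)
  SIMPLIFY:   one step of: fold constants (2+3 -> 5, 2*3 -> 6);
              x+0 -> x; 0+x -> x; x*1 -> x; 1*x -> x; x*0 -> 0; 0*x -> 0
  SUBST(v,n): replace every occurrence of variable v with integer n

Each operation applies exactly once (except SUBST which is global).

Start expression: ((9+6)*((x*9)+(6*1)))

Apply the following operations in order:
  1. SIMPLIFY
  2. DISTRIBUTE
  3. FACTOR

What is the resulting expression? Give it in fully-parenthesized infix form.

Answer: (15*((x*9)+(6*1)))

Derivation:
Start: ((9+6)*((x*9)+(6*1)))
Apply SIMPLIFY at L (target: (9+6)): ((9+6)*((x*9)+(6*1))) -> (15*((x*9)+(6*1)))
Apply DISTRIBUTE at root (target: (15*((x*9)+(6*1)))): (15*((x*9)+(6*1))) -> ((15*(x*9))+(15*(6*1)))
Apply FACTOR at root (target: ((15*(x*9))+(15*(6*1)))): ((15*(x*9))+(15*(6*1))) -> (15*((x*9)+(6*1)))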